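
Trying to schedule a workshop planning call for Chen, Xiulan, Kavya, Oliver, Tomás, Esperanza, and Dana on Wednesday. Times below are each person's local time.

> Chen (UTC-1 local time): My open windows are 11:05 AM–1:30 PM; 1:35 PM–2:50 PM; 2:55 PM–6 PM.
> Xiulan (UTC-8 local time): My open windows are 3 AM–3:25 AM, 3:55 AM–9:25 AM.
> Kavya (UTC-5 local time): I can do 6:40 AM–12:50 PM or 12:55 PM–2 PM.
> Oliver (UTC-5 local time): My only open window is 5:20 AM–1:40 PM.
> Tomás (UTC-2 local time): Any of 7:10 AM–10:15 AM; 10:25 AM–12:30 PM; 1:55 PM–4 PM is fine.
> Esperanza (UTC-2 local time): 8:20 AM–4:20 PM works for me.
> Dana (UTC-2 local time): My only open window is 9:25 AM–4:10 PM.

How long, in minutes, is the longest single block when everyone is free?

Chen in UTC: 12:05-14:30, 14:35-15:50, 15:55-19:00 (add 1h to convert from UTC-1).
Xiulan in UTC: 11:00-11:25, 11:55-17:25 (add 8h to convert from UTC-8).
Kavya in UTC: 11:40-17:50, 17:55-19:00 (add 5h to convert from UTC-5).
Oliver in UTC: 10:20-18:40 (add 5h to convert from UTC-5).
Tomás in UTC: 09:10-12:15, 12:25-14:30, 15:55-18:00 (add 2h to convert from UTC-2).
Esperanza in UTC: 10:20-18:20 (add 2h to convert from UTC-2).
Dana in UTC: 11:25-18:10 (add 2h to convert from UTC-2).
Chen ∩ Xiulan: 12:05-14:30, 14:35-15:50, 15:55-17:25.
Chen ∩ Xiulan ∩ Kavya: 12:05-14:30, 14:35-15:50, 15:55-17:25.
Chen ∩ Xiulan ∩ Kavya ∩ Oliver: 12:05-14:30, 14:35-15:50, 15:55-17:25.
Chen ∩ Xiulan ∩ Kavya ∩ Oliver ∩ Tomás: 12:05-12:15, 12:25-14:30, 15:55-17:25.
Chen ∩ Xiulan ∩ Kavya ∩ Oliver ∩ Tomás ∩ Esperanza: 12:05-12:15, 12:25-14:30, 15:55-17:25.
Chen ∩ Xiulan ∩ Kavya ∩ Oliver ∩ Tomás ∩ Esperanza ∩ Dana: 12:05-12:15, 12:25-14:30, 15:55-17:25.
The longest is 12:25-14:30 at 125 minutes.

125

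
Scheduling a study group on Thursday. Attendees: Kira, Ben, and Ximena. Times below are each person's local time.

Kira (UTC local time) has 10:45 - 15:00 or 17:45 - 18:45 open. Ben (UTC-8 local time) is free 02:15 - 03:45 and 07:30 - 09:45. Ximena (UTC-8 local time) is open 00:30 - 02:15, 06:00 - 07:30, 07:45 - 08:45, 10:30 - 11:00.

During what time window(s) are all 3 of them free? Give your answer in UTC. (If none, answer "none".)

Kira in UTC: 10:45-15:00, 17:45-18:45.
Ben in UTC: 10:15-11:45, 15:30-17:45 (add 8h to convert from UTC-8).
Ximena in UTC: 08:30-10:15, 14:00-15:30, 15:45-16:45, 18:30-19:00 (add 8h to convert from UTC-8).
Kira ∩ Ben: 10:45-11:45.
Kira ∩ Ben ∩ Ximena: ∅.
There is no time when everyone is free.

none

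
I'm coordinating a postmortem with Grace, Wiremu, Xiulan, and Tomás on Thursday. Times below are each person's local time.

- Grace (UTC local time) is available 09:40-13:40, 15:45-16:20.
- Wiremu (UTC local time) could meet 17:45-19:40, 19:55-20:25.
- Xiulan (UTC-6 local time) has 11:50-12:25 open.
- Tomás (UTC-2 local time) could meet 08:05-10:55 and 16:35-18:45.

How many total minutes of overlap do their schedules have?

0

Grace in UTC: 09:40-13:40, 15:45-16:20.
Wiremu in UTC: 17:45-19:40, 19:55-20:25.
Xiulan in UTC: 17:50-18:25 (add 6h to convert from UTC-6).
Tomás in UTC: 10:05-12:55, 18:35-20:45 (add 2h to convert from UTC-2).
Grace ∩ Wiremu: ∅.
Grace ∩ Wiremu ∩ Xiulan: ∅.
Grace ∩ Wiremu ∩ Xiulan ∩ Tomás: ∅.
There is no time when everyone is free.
There is no common window, so the total is 0 minutes.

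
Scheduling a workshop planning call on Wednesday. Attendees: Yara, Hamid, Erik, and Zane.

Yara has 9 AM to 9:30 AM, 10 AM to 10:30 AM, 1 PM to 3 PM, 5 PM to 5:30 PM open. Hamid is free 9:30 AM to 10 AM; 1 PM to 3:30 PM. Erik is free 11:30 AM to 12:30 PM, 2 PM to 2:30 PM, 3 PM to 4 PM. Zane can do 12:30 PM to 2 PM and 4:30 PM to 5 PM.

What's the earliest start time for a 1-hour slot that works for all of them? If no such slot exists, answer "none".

Yara ∩ Hamid: 13:00-15:00.
Yara ∩ Hamid ∩ Erik: 14:00-14:30.
Yara ∩ Hamid ∩ Erik ∩ Zane: ∅.
There is no time when everyone is free.
No common window is at least 60 minutes long.

none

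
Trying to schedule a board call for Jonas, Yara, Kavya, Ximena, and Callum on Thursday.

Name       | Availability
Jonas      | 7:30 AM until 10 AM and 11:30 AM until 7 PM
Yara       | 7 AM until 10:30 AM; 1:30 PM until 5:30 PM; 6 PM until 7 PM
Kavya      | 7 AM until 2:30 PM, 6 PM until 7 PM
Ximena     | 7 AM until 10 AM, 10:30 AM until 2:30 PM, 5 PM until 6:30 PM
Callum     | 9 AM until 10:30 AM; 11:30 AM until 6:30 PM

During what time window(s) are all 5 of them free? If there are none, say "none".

Jonas ∩ Yara: 07:30-10:00, 13:30-17:30, 18:00-19:00.
Jonas ∩ Yara ∩ Kavya: 07:30-10:00, 13:30-14:30, 18:00-19:00.
Jonas ∩ Yara ∩ Kavya ∩ Ximena: 07:30-10:00, 13:30-14:30, 18:00-18:30.
Jonas ∩ Yara ∩ Kavya ∩ Ximena ∩ Callum: 09:00-10:00, 13:30-14:30, 18:00-18:30.

09:00-10:00, 13:30-14:30, 18:00-18:30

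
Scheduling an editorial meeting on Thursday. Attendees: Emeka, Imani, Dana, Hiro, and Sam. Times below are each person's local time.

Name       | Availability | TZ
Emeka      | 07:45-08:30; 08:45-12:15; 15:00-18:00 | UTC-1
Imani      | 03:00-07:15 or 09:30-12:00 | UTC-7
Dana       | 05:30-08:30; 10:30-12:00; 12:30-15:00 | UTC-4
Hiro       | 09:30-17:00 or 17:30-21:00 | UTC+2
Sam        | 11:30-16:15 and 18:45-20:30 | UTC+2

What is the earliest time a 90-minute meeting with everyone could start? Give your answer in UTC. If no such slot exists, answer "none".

10:00

Emeka in UTC: 08:45-09:30, 09:45-13:15, 16:00-19:00 (add 1h to convert from UTC-1).
Imani in UTC: 10:00-14:15, 16:30-19:00 (add 7h to convert from UTC-7).
Dana in UTC: 09:30-12:30, 14:30-16:00, 16:30-19:00 (add 4h to convert from UTC-4).
Hiro in UTC: 07:30-15:00, 15:30-19:00 (subtract 2h to convert from UTC+2).
Sam in UTC: 09:30-14:15, 16:45-18:30 (subtract 2h to convert from UTC+2).
Emeka ∩ Imani: 10:00-13:15, 16:30-19:00.
Emeka ∩ Imani ∩ Dana: 10:00-12:30, 16:30-19:00.
Emeka ∩ Imani ∩ Dana ∩ Hiro: 10:00-12:30, 16:30-19:00.
Emeka ∩ Imani ∩ Dana ∩ Hiro ∩ Sam: 10:00-12:30, 16:45-18:30.
Those are the intersection windows.
The first common window of at least 90 minutes is 10:00-12:30, so the earliest start is 10:00.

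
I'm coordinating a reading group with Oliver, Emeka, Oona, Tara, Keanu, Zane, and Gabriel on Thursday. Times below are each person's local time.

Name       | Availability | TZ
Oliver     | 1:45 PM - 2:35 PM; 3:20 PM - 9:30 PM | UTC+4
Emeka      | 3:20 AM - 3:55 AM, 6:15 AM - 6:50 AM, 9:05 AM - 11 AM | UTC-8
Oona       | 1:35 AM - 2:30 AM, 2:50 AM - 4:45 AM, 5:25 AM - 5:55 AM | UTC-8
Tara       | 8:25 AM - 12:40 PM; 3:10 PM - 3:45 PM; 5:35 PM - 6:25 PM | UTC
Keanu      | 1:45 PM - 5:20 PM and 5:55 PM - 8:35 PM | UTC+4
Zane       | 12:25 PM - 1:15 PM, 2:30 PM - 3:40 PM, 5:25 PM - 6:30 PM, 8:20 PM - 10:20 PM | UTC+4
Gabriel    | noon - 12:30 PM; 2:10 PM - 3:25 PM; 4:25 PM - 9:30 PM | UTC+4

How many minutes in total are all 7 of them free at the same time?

Oliver in UTC: 09:45-10:35, 11:20-17:30 (subtract 4h to convert from UTC+4).
Emeka in UTC: 11:20-11:55, 14:15-14:50, 17:05-19:00 (add 8h to convert from UTC-8).
Oona in UTC: 09:35-10:30, 10:50-12:45, 13:25-13:55 (add 8h to convert from UTC-8).
Tara in UTC: 08:25-12:40, 15:10-15:45, 17:35-18:25.
Keanu in UTC: 09:45-13:20, 13:55-16:35 (subtract 4h to convert from UTC+4).
Zane in UTC: 08:25-09:15, 10:30-11:40, 13:25-14:30, 16:20-18:20 (subtract 4h to convert from UTC+4).
Gabriel in UTC: 08:00-08:30, 10:10-11:25, 12:25-17:30 (subtract 4h to convert from UTC+4).
Oliver ∩ Emeka: 11:20-11:55, 14:15-14:50, 17:05-17:30.
Oliver ∩ Emeka ∩ Oona: 11:20-11:55.
Oliver ∩ Emeka ∩ Oona ∩ Tara: 11:20-11:55.
Oliver ∩ Emeka ∩ Oona ∩ Tara ∩ Keanu: 11:20-11:55.
Oliver ∩ Emeka ∩ Oona ∩ Tara ∩ Keanu ∩ Zane: 11:20-11:40.
Oliver ∩ Emeka ∩ Oona ∩ Tara ∩ Keanu ∩ Zane ∩ Gabriel: 11:20-11:25.
Those are the intersection windows.
That's a single block of 5 minutes.

5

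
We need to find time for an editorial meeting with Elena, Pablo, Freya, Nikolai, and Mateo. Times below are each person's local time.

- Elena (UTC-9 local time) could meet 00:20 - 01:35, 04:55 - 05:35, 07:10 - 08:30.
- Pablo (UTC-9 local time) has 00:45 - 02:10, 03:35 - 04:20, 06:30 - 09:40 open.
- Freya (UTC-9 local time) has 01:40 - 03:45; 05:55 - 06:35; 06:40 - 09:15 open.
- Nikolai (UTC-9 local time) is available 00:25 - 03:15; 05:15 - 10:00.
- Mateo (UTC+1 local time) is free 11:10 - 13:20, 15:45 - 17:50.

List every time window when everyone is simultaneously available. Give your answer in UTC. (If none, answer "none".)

16:10-16:50

Elena in UTC: 09:20-10:35, 13:55-14:35, 16:10-17:30 (add 9h to convert from UTC-9).
Pablo in UTC: 09:45-11:10, 12:35-13:20, 15:30-18:40 (add 9h to convert from UTC-9).
Freya in UTC: 10:40-12:45, 14:55-15:35, 15:40-18:15 (add 9h to convert from UTC-9).
Nikolai in UTC: 09:25-12:15, 14:15-19:00 (add 9h to convert from UTC-9).
Mateo in UTC: 10:10-12:20, 14:45-16:50 (subtract 1h to convert from UTC+1).
Elena ∩ Pablo: 09:45-10:35, 16:10-17:30.
Elena ∩ Pablo ∩ Freya: 16:10-17:30.
Elena ∩ Pablo ∩ Freya ∩ Nikolai: 16:10-17:30.
Elena ∩ Pablo ∩ Freya ∩ Nikolai ∩ Mateo: 16:10-16:50.
So the common availability across everyone is 16:10-16:50.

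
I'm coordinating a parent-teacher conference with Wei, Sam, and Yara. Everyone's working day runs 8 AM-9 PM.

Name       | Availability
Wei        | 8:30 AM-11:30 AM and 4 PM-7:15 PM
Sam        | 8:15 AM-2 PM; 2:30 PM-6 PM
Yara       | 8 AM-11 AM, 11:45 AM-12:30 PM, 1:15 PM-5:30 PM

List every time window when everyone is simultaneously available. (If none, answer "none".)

Wei ∩ Sam: 08:30-11:30, 16:00-18:00.
Wei ∩ Sam ∩ Yara: 08:30-11:00, 16:00-17:30.

08:30-11:00, 16:00-17:30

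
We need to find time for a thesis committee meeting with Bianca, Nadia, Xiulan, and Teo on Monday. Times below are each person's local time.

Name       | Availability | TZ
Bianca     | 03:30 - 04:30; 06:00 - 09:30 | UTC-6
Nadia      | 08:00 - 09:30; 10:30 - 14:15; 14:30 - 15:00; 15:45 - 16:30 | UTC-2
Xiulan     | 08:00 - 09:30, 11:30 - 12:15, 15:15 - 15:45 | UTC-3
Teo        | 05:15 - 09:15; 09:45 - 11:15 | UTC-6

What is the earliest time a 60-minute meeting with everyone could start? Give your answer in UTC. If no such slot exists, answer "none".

Bianca in UTC: 09:30-10:30, 12:00-15:30 (add 6h to convert from UTC-6).
Nadia in UTC: 10:00-11:30, 12:30-16:15, 16:30-17:00, 17:45-18:30 (add 2h to convert from UTC-2).
Xiulan in UTC: 11:00-12:30, 14:30-15:15, 18:15-18:45 (add 3h to convert from UTC-3).
Teo in UTC: 11:15-15:15, 15:45-17:15 (add 6h to convert from UTC-6).
Bianca ∩ Nadia: 10:00-10:30, 12:30-15:30.
Bianca ∩ Nadia ∩ Xiulan: 14:30-15:15.
Bianca ∩ Nadia ∩ Xiulan ∩ Teo: 14:30-15:15.
Those are the intersection windows.
No common window is at least 60 minutes long.

none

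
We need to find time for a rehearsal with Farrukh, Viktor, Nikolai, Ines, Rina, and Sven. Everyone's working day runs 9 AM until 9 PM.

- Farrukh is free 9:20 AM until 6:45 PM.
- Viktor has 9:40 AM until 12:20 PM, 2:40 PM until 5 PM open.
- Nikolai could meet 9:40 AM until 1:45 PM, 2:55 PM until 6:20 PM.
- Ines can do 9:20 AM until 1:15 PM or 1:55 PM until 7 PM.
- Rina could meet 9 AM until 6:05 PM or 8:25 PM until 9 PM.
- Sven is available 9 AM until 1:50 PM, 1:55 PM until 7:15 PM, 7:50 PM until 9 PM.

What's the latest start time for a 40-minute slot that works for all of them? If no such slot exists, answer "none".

16:20

Farrukh ∩ Viktor: 09:40-12:20, 14:40-17:00.
Farrukh ∩ Viktor ∩ Nikolai: 09:40-12:20, 14:55-17:00.
Farrukh ∩ Viktor ∩ Nikolai ∩ Ines: 09:40-12:20, 14:55-17:00.
Farrukh ∩ Viktor ∩ Nikolai ∩ Ines ∩ Rina: 09:40-12:20, 14:55-17:00.
Farrukh ∩ Viktor ∩ Nikolai ∩ Ines ∩ Rina ∩ Sven: 09:40-12:20, 14:55-17:00.
The last common window of at least 40 minutes is 14:55-17:00; a 40-minute meeting can start as late as 16:20 and still end by 17:00.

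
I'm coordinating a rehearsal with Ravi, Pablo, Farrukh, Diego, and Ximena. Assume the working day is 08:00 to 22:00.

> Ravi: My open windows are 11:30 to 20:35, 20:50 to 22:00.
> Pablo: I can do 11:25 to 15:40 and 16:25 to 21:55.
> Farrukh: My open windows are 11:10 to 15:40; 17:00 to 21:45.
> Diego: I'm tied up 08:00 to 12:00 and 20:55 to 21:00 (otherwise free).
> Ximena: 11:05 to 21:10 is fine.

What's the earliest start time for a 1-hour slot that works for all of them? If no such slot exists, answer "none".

Ravi free: 11:30-20:35, 20:50-22:00.
Pablo free: 11:25-15:40, 16:25-21:55.
Farrukh free: 11:10-15:40, 17:00-21:45.
Diego free: 12:00-20:55, 21:00-22:00 (invert busy blocks within the working day).
Ximena free: 11:05-21:10.
Ravi ∩ Pablo: 11:30-15:40, 16:25-20:35, 20:50-21:55.
Ravi ∩ Pablo ∩ Farrukh: 11:30-15:40, 17:00-20:35, 20:50-21:45.
Ravi ∩ Pablo ∩ Farrukh ∩ Diego: 12:00-15:40, 17:00-20:35, 20:50-20:55, 21:00-21:45.
Ravi ∩ Pablo ∩ Farrukh ∩ Diego ∩ Ximena: 12:00-15:40, 17:00-20:35, 20:50-20:55, 21:00-21:10.
The first common window of at least 60 minutes is 12:00-15:40, so the earliest start is 12:00.

12:00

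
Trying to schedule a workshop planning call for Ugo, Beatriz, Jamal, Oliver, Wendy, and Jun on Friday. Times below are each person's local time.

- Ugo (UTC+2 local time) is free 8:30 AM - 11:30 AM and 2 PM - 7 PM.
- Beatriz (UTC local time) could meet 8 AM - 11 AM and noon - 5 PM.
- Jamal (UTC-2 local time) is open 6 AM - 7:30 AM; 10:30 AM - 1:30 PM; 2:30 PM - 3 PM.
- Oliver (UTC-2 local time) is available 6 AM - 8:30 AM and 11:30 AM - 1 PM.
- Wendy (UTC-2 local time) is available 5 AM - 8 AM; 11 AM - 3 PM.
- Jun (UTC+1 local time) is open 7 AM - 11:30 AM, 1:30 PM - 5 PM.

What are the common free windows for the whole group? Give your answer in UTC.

08:00-09:30, 13:30-15:00

Ugo in UTC: 06:30-09:30, 12:00-17:00 (subtract 2h to convert from UTC+2).
Beatriz in UTC: 08:00-11:00, 12:00-17:00.
Jamal in UTC: 08:00-09:30, 12:30-15:30, 16:30-17:00 (add 2h to convert from UTC-2).
Oliver in UTC: 08:00-10:30, 13:30-15:00 (add 2h to convert from UTC-2).
Wendy in UTC: 07:00-10:00, 13:00-17:00 (add 2h to convert from UTC-2).
Jun in UTC: 06:00-10:30, 12:30-16:00 (subtract 1h to convert from UTC+1).
Ugo ∩ Beatriz: 08:00-09:30, 12:00-17:00.
Ugo ∩ Beatriz ∩ Jamal: 08:00-09:30, 12:30-15:30, 16:30-17:00.
Ugo ∩ Beatriz ∩ Jamal ∩ Oliver: 08:00-09:30, 13:30-15:00.
Ugo ∩ Beatriz ∩ Jamal ∩ Oliver ∩ Wendy: 08:00-09:30, 13:30-15:00.
Ugo ∩ Beatriz ∩ Jamal ∩ Oliver ∩ Wendy ∩ Jun: 08:00-09:30, 13:30-15:00.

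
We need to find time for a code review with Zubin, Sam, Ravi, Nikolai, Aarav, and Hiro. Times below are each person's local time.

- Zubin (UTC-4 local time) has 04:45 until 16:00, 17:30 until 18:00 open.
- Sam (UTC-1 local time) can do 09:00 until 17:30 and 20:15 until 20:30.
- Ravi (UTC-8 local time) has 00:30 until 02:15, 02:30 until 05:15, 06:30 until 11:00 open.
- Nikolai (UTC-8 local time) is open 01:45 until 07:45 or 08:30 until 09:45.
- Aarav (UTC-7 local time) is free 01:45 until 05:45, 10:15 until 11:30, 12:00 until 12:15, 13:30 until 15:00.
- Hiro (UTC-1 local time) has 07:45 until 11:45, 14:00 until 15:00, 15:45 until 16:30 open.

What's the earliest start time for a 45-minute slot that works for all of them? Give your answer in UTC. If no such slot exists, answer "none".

10:30

Zubin in UTC: 08:45-20:00, 21:30-22:00 (add 4h to convert from UTC-4).
Sam in UTC: 10:00-18:30, 21:15-21:30 (add 1h to convert from UTC-1).
Ravi in UTC: 08:30-10:15, 10:30-13:15, 14:30-19:00 (add 8h to convert from UTC-8).
Nikolai in UTC: 09:45-15:45, 16:30-17:45 (add 8h to convert from UTC-8).
Aarav in UTC: 08:45-12:45, 17:15-18:30, 19:00-19:15, 20:30-22:00 (add 7h to convert from UTC-7).
Hiro in UTC: 08:45-12:45, 15:00-16:00, 16:45-17:30 (add 1h to convert from UTC-1).
Zubin ∩ Sam: 10:00-18:30.
Zubin ∩ Sam ∩ Ravi: 10:00-10:15, 10:30-13:15, 14:30-18:30.
Zubin ∩ Sam ∩ Ravi ∩ Nikolai: 10:00-10:15, 10:30-13:15, 14:30-15:45, 16:30-17:45.
Zubin ∩ Sam ∩ Ravi ∩ Nikolai ∩ Aarav: 10:00-10:15, 10:30-12:45, 17:15-17:45.
Zubin ∩ Sam ∩ Ravi ∩ Nikolai ∩ Aarav ∩ Hiro: 10:00-10:15, 10:30-12:45, 17:15-17:30.
The first common window of at least 45 minutes is 10:30-12:45, so the earliest start is 10:30.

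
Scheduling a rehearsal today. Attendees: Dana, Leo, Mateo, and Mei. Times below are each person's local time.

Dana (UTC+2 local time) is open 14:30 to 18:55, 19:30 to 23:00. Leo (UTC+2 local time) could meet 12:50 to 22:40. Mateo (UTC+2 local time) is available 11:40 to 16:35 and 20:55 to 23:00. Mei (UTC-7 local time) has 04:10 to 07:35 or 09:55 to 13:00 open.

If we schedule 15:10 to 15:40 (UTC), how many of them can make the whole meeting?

Dana in UTC: 12:30-16:55, 17:30-21:00 (subtract 2h to convert from UTC+2).
Leo in UTC: 10:50-20:40 (subtract 2h to convert from UTC+2).
Mateo in UTC: 09:40-14:35, 18:55-21:00 (subtract 2h to convert from UTC+2).
Mei in UTC: 11:10-14:35, 16:55-20:00 (add 7h to convert from UTC-7).
Dana and Leo can make the full 15:10-15:40 slot — that's 2.

2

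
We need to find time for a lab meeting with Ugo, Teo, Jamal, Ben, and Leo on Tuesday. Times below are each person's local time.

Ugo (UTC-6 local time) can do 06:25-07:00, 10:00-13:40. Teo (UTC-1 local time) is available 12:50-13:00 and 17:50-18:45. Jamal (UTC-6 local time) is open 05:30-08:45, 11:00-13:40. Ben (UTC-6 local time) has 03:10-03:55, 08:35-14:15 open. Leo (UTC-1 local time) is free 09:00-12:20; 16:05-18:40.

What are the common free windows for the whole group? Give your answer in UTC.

18:50-19:40

Ugo in UTC: 12:25-13:00, 16:00-19:40 (add 6h to convert from UTC-6).
Teo in UTC: 13:50-14:00, 18:50-19:45 (add 1h to convert from UTC-1).
Jamal in UTC: 11:30-14:45, 17:00-19:40 (add 6h to convert from UTC-6).
Ben in UTC: 09:10-09:55, 14:35-20:15 (add 6h to convert from UTC-6).
Leo in UTC: 10:00-13:20, 17:05-19:40 (add 1h to convert from UTC-1).
Ugo ∩ Teo: 18:50-19:40.
Ugo ∩ Teo ∩ Jamal: 18:50-19:40.
Ugo ∩ Teo ∩ Jamal ∩ Ben: 18:50-19:40.
Ugo ∩ Teo ∩ Jamal ∩ Ben ∩ Leo: 18:50-19:40.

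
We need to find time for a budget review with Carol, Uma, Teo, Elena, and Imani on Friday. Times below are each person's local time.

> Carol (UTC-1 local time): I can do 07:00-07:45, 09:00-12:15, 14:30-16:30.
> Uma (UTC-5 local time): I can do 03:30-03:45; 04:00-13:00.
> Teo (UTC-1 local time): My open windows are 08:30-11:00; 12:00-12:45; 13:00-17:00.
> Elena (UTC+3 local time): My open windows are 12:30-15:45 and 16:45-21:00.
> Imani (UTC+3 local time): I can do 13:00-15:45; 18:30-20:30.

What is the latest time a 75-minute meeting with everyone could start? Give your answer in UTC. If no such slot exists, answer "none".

Carol in UTC: 08:00-08:45, 10:00-13:15, 15:30-17:30 (add 1h to convert from UTC-1).
Uma in UTC: 08:30-08:45, 09:00-18:00 (add 5h to convert from UTC-5).
Teo in UTC: 09:30-12:00, 13:00-13:45, 14:00-18:00 (add 1h to convert from UTC-1).
Elena in UTC: 09:30-12:45, 13:45-18:00 (subtract 3h to convert from UTC+3).
Imani in UTC: 10:00-12:45, 15:30-17:30 (subtract 3h to convert from UTC+3).
Carol ∩ Uma: 08:30-08:45, 10:00-13:15, 15:30-17:30.
Carol ∩ Uma ∩ Teo: 10:00-12:00, 13:00-13:15, 15:30-17:30.
Carol ∩ Uma ∩ Teo ∩ Elena: 10:00-12:00, 15:30-17:30.
Carol ∩ Uma ∩ Teo ∩ Elena ∩ Imani: 10:00-12:00, 15:30-17:30.
So the common availability across everyone is 10:00-12:00, 15:30-17:30.
The last common window of at least 75 minutes is 15:30-17:30; a 75-minute meeting can start as late as 16:15 and still end by 17:30.

16:15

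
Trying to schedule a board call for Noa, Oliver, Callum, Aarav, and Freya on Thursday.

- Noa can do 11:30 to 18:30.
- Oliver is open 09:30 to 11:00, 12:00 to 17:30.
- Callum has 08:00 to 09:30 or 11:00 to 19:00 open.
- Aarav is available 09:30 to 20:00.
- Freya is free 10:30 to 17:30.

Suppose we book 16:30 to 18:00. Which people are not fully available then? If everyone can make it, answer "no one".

Noa: free for 16:30-18:00. Oliver: not fully free for 16:30-18:00. Callum: free for 16:30-18:00. Aarav: free for 16:30-18:00. Freya: not fully free for 16:30-18:00.

Freya, Oliver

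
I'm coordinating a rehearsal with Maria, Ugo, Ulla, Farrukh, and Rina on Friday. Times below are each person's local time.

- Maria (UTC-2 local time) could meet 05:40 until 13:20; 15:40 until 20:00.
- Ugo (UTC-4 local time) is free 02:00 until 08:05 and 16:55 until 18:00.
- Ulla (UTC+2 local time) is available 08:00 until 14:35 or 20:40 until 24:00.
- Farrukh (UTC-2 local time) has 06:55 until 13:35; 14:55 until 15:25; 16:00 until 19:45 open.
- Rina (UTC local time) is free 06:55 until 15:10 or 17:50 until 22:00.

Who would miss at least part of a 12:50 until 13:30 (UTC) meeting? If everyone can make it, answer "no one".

Ugo, Ulla

Maria in UTC: 07:40-15:20, 17:40-22:00 (add 2h to convert from UTC-2).
Ugo in UTC: 06:00-12:05, 20:55-22:00 (add 4h to convert from UTC-4).
Ulla in UTC: 06:00-12:35, 18:40-22:00 (subtract 2h to convert from UTC+2).
Farrukh in UTC: 08:55-15:35, 16:55-17:25, 18:00-21:45 (add 2h to convert from UTC-2).
Rina in UTC: 06:55-15:10, 17:50-22:00.
Maria: free for 12:50-13:30. Ugo: not fully free for 12:50-13:30. Ulla: not fully free for 12:50-13:30. Farrukh: free for 12:50-13:30. Rina: free for 12:50-13:30.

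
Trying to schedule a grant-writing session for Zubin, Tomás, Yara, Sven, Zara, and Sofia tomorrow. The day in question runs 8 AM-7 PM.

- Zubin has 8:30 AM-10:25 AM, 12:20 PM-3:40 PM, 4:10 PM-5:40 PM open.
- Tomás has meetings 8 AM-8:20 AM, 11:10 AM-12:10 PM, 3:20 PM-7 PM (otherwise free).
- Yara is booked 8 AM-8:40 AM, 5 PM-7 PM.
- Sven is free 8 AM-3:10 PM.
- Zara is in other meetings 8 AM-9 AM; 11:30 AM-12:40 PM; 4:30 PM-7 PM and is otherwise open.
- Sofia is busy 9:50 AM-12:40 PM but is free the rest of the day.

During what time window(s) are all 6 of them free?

09:00-09:50, 12:40-15:10

Zubin free: 08:30-10:25, 12:20-15:40, 16:10-17:40.
Tomás free: 08:20-11:10, 12:10-15:20 (invert busy blocks within the working day).
Yara free: 08:40-17:00 (invert busy blocks within the working day).
Sven free: 08:00-15:10.
Zara free: 09:00-11:30, 12:40-16:30 (invert busy blocks within the working day).
Sofia free: 08:00-09:50, 12:40-19:00 (invert busy blocks within the working day).
Zubin ∩ Tomás: 08:30-10:25, 12:20-15:20.
Zubin ∩ Tomás ∩ Yara: 08:40-10:25, 12:20-15:20.
Zubin ∩ Tomás ∩ Yara ∩ Sven: 08:40-10:25, 12:20-15:10.
Zubin ∩ Tomás ∩ Yara ∩ Sven ∩ Zara: 09:00-10:25, 12:40-15:10.
Zubin ∩ Tomás ∩ Yara ∩ Sven ∩ Zara ∩ Sofia: 09:00-09:50, 12:40-15:10.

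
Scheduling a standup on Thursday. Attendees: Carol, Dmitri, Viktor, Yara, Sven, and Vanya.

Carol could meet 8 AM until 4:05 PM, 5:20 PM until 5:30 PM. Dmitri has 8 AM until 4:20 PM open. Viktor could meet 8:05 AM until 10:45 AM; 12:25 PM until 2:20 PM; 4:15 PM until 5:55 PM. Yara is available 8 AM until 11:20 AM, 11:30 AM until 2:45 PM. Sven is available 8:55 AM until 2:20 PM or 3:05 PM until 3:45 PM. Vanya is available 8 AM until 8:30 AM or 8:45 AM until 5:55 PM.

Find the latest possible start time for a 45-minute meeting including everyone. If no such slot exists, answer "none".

13:35

Carol ∩ Dmitri: 08:00-16:05.
Carol ∩ Dmitri ∩ Viktor: 08:05-10:45, 12:25-14:20.
Carol ∩ Dmitri ∩ Viktor ∩ Yara: 08:05-10:45, 12:25-14:20.
Carol ∩ Dmitri ∩ Viktor ∩ Yara ∩ Sven: 08:55-10:45, 12:25-14:20.
Carol ∩ Dmitri ∩ Viktor ∩ Yara ∩ Sven ∩ Vanya: 08:55-10:45, 12:25-14:20.
The last common window of at least 45 minutes is 12:25-14:20; a 45-minute meeting can start as late as 13:35 and still end by 14:20.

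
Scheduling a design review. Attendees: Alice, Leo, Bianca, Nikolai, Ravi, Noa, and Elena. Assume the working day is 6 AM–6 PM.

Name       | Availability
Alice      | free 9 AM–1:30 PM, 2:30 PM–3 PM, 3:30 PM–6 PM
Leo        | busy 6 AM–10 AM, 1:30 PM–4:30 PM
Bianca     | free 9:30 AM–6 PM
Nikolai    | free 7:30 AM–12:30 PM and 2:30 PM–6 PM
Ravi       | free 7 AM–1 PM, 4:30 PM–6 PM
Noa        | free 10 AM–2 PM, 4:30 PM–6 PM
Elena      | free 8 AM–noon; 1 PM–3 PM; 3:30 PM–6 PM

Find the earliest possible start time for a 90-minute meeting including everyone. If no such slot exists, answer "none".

10:00

Alice free: 09:00-13:30, 14:30-15:00, 15:30-18:00.
Leo free: 10:00-13:30, 16:30-18:00 (invert busy blocks within the working day).
Bianca free: 09:30-18:00.
Nikolai free: 07:30-12:30, 14:30-18:00.
Ravi free: 07:00-13:00, 16:30-18:00.
Noa free: 10:00-14:00, 16:30-18:00.
Elena free: 08:00-12:00, 13:00-15:00, 15:30-18:00.
Alice ∩ Leo: 10:00-13:30, 16:30-18:00.
Alice ∩ Leo ∩ Bianca: 10:00-13:30, 16:30-18:00.
Alice ∩ Leo ∩ Bianca ∩ Nikolai: 10:00-12:30, 16:30-18:00.
Alice ∩ Leo ∩ Bianca ∩ Nikolai ∩ Ravi: 10:00-12:30, 16:30-18:00.
Alice ∩ Leo ∩ Bianca ∩ Nikolai ∩ Ravi ∩ Noa: 10:00-12:30, 16:30-18:00.
Alice ∩ Leo ∩ Bianca ∩ Nikolai ∩ Ravi ∩ Noa ∩ Elena: 10:00-12:00, 16:30-18:00.
The first common window of at least 90 minutes is 10:00-12:00, so the earliest start is 10:00.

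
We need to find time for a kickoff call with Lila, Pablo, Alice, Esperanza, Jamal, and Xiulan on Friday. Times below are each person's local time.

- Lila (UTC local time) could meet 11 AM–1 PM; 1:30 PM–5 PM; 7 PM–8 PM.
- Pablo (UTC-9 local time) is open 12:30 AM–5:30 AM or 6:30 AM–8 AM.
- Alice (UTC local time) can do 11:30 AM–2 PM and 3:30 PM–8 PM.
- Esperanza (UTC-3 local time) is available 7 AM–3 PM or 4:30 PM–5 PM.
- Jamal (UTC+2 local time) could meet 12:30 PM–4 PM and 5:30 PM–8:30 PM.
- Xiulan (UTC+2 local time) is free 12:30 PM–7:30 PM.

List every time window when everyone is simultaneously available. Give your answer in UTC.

11:30-13:00, 13:30-14:00, 15:30-17:00

Lila in UTC: 11:00-13:00, 13:30-17:00, 19:00-20:00.
Pablo in UTC: 09:30-14:30, 15:30-17:00 (add 9h to convert from UTC-9).
Alice in UTC: 11:30-14:00, 15:30-20:00.
Esperanza in UTC: 10:00-18:00, 19:30-20:00 (add 3h to convert from UTC-3).
Jamal in UTC: 10:30-14:00, 15:30-18:30 (subtract 2h to convert from UTC+2).
Xiulan in UTC: 10:30-17:30 (subtract 2h to convert from UTC+2).
Lila ∩ Pablo: 11:00-13:00, 13:30-14:30, 15:30-17:00.
Lila ∩ Pablo ∩ Alice: 11:30-13:00, 13:30-14:00, 15:30-17:00.
Lila ∩ Pablo ∩ Alice ∩ Esperanza: 11:30-13:00, 13:30-14:00, 15:30-17:00.
Lila ∩ Pablo ∩ Alice ∩ Esperanza ∩ Jamal: 11:30-13:00, 13:30-14:00, 15:30-17:00.
Lila ∩ Pablo ∩ Alice ∩ Esperanza ∩ Jamal ∩ Xiulan: 11:30-13:00, 13:30-14:00, 15:30-17:00.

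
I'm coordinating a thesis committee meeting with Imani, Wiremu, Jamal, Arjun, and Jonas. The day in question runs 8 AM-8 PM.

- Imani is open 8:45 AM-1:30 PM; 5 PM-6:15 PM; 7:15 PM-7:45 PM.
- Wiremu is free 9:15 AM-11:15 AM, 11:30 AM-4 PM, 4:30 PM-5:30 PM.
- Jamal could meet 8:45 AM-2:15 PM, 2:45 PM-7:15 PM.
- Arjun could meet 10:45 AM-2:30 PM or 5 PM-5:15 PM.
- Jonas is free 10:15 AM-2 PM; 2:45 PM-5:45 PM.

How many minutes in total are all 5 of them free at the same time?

165

Imani ∩ Wiremu: 09:15-11:15, 11:30-13:30, 17:00-17:30.
Imani ∩ Wiremu ∩ Jamal: 09:15-11:15, 11:30-13:30, 17:00-17:30.
Imani ∩ Wiremu ∩ Jamal ∩ Arjun: 10:45-11:15, 11:30-13:30, 17:00-17:15.
Imani ∩ Wiremu ∩ Jamal ∩ Arjun ∩ Jonas: 10:45-11:15, 11:30-13:30, 17:00-17:15.
Summing the common windows: 30 + 120 + 15 = 165 minutes.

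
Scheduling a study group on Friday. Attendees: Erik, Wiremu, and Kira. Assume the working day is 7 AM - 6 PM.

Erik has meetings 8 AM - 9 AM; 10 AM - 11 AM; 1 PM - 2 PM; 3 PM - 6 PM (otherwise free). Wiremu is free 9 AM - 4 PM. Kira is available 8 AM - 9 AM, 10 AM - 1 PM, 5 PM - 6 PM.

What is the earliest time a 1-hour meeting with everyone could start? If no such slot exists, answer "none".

11:00

Erik free: 07:00-08:00, 09:00-10:00, 11:00-13:00, 14:00-15:00 (invert busy blocks within the working day).
Wiremu free: 09:00-16:00.
Kira free: 08:00-09:00, 10:00-13:00, 17:00-18:00.
Erik ∩ Wiremu: 09:00-10:00, 11:00-13:00, 14:00-15:00.
Erik ∩ Wiremu ∩ Kira: 11:00-13:00.
So the common availability across everyone is 11:00-13:00.
The first common window of at least 60 minutes is 11:00-13:00, so the earliest start is 11:00.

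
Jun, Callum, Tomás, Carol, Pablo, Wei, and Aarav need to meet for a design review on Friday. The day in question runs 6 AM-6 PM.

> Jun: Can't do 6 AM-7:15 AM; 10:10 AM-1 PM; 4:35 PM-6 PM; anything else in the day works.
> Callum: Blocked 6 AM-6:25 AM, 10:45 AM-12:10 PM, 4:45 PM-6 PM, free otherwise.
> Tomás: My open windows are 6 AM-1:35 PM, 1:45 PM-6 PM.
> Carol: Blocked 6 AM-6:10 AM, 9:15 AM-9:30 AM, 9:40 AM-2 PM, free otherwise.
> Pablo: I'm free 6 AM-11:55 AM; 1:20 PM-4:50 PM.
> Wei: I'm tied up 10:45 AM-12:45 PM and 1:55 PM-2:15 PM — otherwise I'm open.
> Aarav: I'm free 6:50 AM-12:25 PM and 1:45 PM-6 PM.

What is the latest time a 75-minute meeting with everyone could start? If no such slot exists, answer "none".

Jun free: 07:15-10:10, 13:00-16:35 (invert busy blocks within the working day).
Callum free: 06:25-10:45, 12:10-16:45 (invert busy blocks within the working day).
Tomás free: 06:00-13:35, 13:45-18:00.
Carol free: 06:10-09:15, 09:30-09:40, 14:00-18:00 (invert busy blocks within the working day).
Pablo free: 06:00-11:55, 13:20-16:50.
Wei free: 06:00-10:45, 12:45-13:55, 14:15-18:00 (invert busy blocks within the working day).
Aarav free: 06:50-12:25, 13:45-18:00.
Jun ∩ Callum: 07:15-10:10, 13:00-16:35.
Jun ∩ Callum ∩ Tomás: 07:15-10:10, 13:00-13:35, 13:45-16:35.
Jun ∩ Callum ∩ Tomás ∩ Carol: 07:15-09:15, 09:30-09:40, 14:00-16:35.
Jun ∩ Callum ∩ Tomás ∩ Carol ∩ Pablo: 07:15-09:15, 09:30-09:40, 14:00-16:35.
Jun ∩ Callum ∩ Tomás ∩ Carol ∩ Pablo ∩ Wei: 07:15-09:15, 09:30-09:40, 14:15-16:35.
Jun ∩ Callum ∩ Tomás ∩ Carol ∩ Pablo ∩ Wei ∩ Aarav: 07:15-09:15, 09:30-09:40, 14:15-16:35.
Those are the intersection windows.
The last common window of at least 75 minutes is 14:15-16:35; a 75-minute meeting can start as late as 15:20 and still end by 16:35.

15:20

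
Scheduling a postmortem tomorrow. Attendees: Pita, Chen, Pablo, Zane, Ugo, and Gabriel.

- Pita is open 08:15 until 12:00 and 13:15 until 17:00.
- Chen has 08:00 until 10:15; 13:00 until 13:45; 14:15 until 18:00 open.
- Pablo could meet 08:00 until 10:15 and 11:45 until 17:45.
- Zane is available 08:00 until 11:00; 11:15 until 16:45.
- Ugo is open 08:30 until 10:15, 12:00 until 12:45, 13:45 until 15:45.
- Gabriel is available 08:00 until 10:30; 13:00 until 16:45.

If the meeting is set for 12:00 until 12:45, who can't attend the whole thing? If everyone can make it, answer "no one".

Chen, Gabriel, Pita

Pita: not fully free for 12:00-12:45. Chen: not fully free for 12:00-12:45. Pablo: free for 12:00-12:45. Zane: free for 12:00-12:45. Ugo: free for 12:00-12:45. Gabriel: not fully free for 12:00-12:45.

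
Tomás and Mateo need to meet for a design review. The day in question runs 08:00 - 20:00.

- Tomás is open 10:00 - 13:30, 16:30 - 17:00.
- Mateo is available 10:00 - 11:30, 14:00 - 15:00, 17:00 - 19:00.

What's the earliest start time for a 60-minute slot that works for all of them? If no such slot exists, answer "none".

Tomás ∩ Mateo: 10:00-11:30.
So the common availability across everyone is 10:00-11:30.
The first common window of at least 60 minutes is 10:00-11:30, so the earliest start is 10:00.

10:00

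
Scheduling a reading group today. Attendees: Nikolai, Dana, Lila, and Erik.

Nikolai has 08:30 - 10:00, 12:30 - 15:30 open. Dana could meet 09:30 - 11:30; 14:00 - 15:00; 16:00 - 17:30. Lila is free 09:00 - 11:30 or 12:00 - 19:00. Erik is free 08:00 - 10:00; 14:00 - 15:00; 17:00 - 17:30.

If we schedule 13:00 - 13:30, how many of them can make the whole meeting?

2

Nikolai and Lila can make the full 13:00-13:30 slot — that's 2.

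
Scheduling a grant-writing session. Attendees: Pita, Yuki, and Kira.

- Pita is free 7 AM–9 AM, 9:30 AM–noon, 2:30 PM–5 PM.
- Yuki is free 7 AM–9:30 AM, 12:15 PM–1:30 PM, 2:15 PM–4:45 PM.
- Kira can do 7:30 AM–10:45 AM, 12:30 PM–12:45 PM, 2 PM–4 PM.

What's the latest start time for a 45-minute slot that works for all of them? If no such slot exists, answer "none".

15:15

Pita ∩ Yuki: 07:00-09:00, 14:30-16:45.
Pita ∩ Yuki ∩ Kira: 07:30-09:00, 14:30-16:00.
The last common window of at least 45 minutes is 14:30-16:00; a 45-minute meeting can start as late as 15:15 and still end by 16:00.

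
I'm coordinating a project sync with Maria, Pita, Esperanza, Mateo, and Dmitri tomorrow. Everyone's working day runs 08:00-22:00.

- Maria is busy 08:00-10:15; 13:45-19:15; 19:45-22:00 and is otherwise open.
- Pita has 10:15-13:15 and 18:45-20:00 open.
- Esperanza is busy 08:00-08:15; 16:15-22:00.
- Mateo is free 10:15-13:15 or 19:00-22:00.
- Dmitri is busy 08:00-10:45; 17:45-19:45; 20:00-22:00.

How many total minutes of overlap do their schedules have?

Maria free: 10:15-13:45, 19:15-19:45 (invert busy blocks within the working day).
Pita free: 10:15-13:15, 18:45-20:00.
Esperanza free: 08:15-16:15 (invert busy blocks within the working day).
Mateo free: 10:15-13:15, 19:00-22:00.
Dmitri free: 10:45-17:45, 19:45-20:00 (invert busy blocks within the working day).
Maria ∩ Pita: 10:15-13:15, 19:15-19:45.
Maria ∩ Pita ∩ Esperanza: 10:15-13:15.
Maria ∩ Pita ∩ Esperanza ∩ Mateo: 10:15-13:15.
Maria ∩ Pita ∩ Esperanza ∩ Mateo ∩ Dmitri: 10:45-13:15.
That's a single block of 150 minutes.

150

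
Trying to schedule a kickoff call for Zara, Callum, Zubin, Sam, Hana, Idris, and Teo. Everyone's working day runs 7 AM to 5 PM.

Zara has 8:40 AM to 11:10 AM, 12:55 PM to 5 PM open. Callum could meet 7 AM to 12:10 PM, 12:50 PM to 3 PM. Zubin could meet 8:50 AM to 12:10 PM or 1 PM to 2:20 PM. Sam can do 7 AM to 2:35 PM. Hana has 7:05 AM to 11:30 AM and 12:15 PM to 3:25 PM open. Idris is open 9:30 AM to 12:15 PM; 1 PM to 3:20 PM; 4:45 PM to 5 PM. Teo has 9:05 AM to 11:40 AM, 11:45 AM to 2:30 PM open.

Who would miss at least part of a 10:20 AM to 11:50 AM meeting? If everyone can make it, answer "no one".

Hana, Teo, Zara

Zara: not fully free for 10:20-11:50. Callum: free for 10:20-11:50. Zubin: free for 10:20-11:50. Sam: free for 10:20-11:50. Hana: not fully free for 10:20-11:50. Idris: free for 10:20-11:50. Teo: not fully free for 10:20-11:50.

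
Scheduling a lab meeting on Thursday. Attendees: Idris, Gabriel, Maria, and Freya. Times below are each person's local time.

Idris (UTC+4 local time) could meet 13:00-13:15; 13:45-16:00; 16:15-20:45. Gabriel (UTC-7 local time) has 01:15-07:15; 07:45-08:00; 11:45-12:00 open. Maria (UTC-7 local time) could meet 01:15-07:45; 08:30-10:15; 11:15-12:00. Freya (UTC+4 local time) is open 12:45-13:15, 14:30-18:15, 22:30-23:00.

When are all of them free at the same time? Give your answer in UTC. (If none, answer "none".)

Idris in UTC: 09:00-09:15, 09:45-12:00, 12:15-16:45 (subtract 4h to convert from UTC+4).
Gabriel in UTC: 08:15-14:15, 14:45-15:00, 18:45-19:00 (add 7h to convert from UTC-7).
Maria in UTC: 08:15-14:45, 15:30-17:15, 18:15-19:00 (add 7h to convert from UTC-7).
Freya in UTC: 08:45-09:15, 10:30-14:15, 18:30-19:00 (subtract 4h to convert from UTC+4).
Idris ∩ Gabriel: 09:00-09:15, 09:45-12:00, 12:15-14:15, 14:45-15:00.
Idris ∩ Gabriel ∩ Maria: 09:00-09:15, 09:45-12:00, 12:15-14:15.
Idris ∩ Gabriel ∩ Maria ∩ Freya: 09:00-09:15, 10:30-12:00, 12:15-14:15.
So the common availability across everyone is 09:00-09:15, 10:30-12:00, 12:15-14:15.

09:00-09:15, 10:30-12:00, 12:15-14:15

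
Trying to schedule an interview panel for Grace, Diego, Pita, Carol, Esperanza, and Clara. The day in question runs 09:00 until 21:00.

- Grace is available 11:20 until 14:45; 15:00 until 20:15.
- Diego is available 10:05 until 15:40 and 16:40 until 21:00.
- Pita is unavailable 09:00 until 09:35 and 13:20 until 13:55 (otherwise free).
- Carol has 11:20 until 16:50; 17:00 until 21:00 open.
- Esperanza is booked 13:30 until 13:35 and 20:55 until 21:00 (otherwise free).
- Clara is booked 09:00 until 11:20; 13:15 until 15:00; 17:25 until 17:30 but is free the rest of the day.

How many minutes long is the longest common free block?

Grace free: 11:20-14:45, 15:00-20:15.
Diego free: 10:05-15:40, 16:40-21:00.
Pita free: 09:35-13:20, 13:55-21:00 (invert busy blocks within the working day).
Carol free: 11:20-16:50, 17:00-21:00.
Esperanza free: 09:00-13:30, 13:35-20:55 (invert busy blocks within the working day).
Clara free: 11:20-13:15, 15:00-17:25, 17:30-21:00 (invert busy blocks within the working day).
Grace ∩ Diego: 11:20-14:45, 15:00-15:40, 16:40-20:15.
Grace ∩ Diego ∩ Pita: 11:20-13:20, 13:55-14:45, 15:00-15:40, 16:40-20:15.
Grace ∩ Diego ∩ Pita ∩ Carol: 11:20-13:20, 13:55-14:45, 15:00-15:40, 16:40-16:50, 17:00-20:15.
Grace ∩ Diego ∩ Pita ∩ Carol ∩ Esperanza: 11:20-13:20, 13:55-14:45, 15:00-15:40, 16:40-16:50, 17:00-20:15.
Grace ∩ Diego ∩ Pita ∩ Carol ∩ Esperanza ∩ Clara: 11:20-13:15, 15:00-15:40, 16:40-16:50, 17:00-17:25, 17:30-20:15.
The longest is 17:30-20:15 at 165 minutes.

165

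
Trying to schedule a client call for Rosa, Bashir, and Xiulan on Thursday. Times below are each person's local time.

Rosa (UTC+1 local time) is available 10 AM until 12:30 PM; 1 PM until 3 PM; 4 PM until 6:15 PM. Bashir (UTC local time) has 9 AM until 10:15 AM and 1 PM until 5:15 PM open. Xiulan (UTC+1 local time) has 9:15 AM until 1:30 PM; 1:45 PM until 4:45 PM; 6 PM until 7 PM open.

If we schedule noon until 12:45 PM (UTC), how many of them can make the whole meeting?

1

Rosa in UTC: 09:00-11:30, 12:00-14:00, 15:00-17:15 (subtract 1h to convert from UTC+1).
Bashir in UTC: 09:00-10:15, 13:00-17:15.
Xiulan in UTC: 08:15-12:30, 12:45-15:45, 17:00-18:00 (subtract 1h to convert from UTC+1).
Rosa can make the full 12:00-12:45 slot — that's 1.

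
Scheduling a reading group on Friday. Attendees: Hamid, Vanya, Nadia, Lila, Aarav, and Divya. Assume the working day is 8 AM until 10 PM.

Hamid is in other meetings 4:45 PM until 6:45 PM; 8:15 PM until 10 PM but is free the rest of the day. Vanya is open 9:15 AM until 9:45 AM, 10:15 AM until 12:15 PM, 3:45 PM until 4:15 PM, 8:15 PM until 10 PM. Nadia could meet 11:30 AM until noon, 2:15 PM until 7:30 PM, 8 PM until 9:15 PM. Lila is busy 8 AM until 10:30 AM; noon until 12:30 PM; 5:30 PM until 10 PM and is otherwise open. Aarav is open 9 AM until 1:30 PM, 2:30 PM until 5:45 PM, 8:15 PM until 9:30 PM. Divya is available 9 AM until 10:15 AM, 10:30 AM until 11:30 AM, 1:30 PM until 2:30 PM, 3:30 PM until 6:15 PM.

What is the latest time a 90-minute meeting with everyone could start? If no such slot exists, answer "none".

none

Hamid free: 08:00-16:45, 18:45-20:15 (invert busy blocks within the working day).
Vanya free: 09:15-09:45, 10:15-12:15, 15:45-16:15, 20:15-22:00.
Nadia free: 11:30-12:00, 14:15-19:30, 20:00-21:15.
Lila free: 10:30-12:00, 12:30-17:30 (invert busy blocks within the working day).
Aarav free: 09:00-13:30, 14:30-17:45, 20:15-21:30.
Divya free: 09:00-10:15, 10:30-11:30, 13:30-14:30, 15:30-18:15.
Hamid ∩ Vanya: 09:15-09:45, 10:15-12:15, 15:45-16:15.
Hamid ∩ Vanya ∩ Nadia: 11:30-12:00, 15:45-16:15.
Hamid ∩ Vanya ∩ Nadia ∩ Lila: 11:30-12:00, 15:45-16:15.
Hamid ∩ Vanya ∩ Nadia ∩ Lila ∩ Aarav: 11:30-12:00, 15:45-16:15.
Hamid ∩ Vanya ∩ Nadia ∩ Lila ∩ Aarav ∩ Divya: 15:45-16:15.
Those are the intersection windows.
No common window is at least 90 minutes long.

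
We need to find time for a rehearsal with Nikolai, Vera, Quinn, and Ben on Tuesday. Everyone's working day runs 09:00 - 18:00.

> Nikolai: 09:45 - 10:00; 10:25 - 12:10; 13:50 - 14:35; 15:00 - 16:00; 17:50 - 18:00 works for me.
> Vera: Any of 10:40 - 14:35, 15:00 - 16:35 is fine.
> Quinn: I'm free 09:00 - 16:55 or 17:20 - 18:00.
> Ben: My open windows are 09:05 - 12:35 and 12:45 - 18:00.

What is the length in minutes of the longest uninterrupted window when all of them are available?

Nikolai ∩ Vera: 10:40-12:10, 13:50-14:35, 15:00-16:00.
Nikolai ∩ Vera ∩ Quinn: 10:40-12:10, 13:50-14:35, 15:00-16:00.
Nikolai ∩ Vera ∩ Quinn ∩ Ben: 10:40-12:10, 13:50-14:35, 15:00-16:00.
So the common availability across everyone is 10:40-12:10, 13:50-14:35, 15:00-16:00.
The longest is 10:40-12:10 at 90 minutes.

90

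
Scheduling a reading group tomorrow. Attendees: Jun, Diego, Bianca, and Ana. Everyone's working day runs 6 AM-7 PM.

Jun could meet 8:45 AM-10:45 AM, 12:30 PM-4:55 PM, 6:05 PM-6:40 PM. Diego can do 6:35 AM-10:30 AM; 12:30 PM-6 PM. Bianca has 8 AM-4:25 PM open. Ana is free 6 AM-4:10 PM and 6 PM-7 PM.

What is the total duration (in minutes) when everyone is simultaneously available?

Jun ∩ Diego: 08:45-10:30, 12:30-16:55.
Jun ∩ Diego ∩ Bianca: 08:45-10:30, 12:30-16:25.
Jun ∩ Diego ∩ Bianca ∩ Ana: 08:45-10:30, 12:30-16:10.
Summing the common windows: 105 + 220 = 325 minutes.

325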